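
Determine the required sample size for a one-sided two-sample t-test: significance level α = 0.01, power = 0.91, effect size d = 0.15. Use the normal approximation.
n = 1196 per group

Sample size formula (two-sample t-test, normal approximation):
n = 2 · ((z_α + z_β) / d)²

z_α = 2.326 (for α = 0.01, one-sided)
z_β = 1.341 (for power = 0.91)
d = 0.15

n = 2 · ((2.326 + 1.341) / 0.15)²
n = 2 · (24.447)²
n ≈ 1195.31
Round up to the next whole number: n = 1196 per group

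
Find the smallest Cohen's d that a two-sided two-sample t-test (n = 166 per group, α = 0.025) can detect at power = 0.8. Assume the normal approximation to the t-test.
d ≈ 0.34

Minimum detectable effect (two-sample t-test, normal approximation):
d = (z_{α/2} + z_β) / √(n/2)
d = (2.241 + 0.842) / √(166/2)
d = 3.083 / 9.110
d ≈ 0.34

By Cohen's convention (0.2 small / 0.5 medium / 0.8 large): small effect.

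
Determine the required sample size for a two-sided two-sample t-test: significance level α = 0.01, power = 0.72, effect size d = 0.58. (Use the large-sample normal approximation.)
n = 60 per group

Sample size formula (two-sample t-test, normal approximation):
n = 2 · ((z_{α/2} + z_β) / d)²

z_{α/2} = 2.576 (for α = 0.01, two-sided)
z_β = 0.583 (for power = 0.72)
d = 0.58

n = 2 · ((2.576 + 0.583) / 0.58)²
n = 2 · (5.447)²
n ≈ 59.34
Round up to the next whole number: n = 60 per group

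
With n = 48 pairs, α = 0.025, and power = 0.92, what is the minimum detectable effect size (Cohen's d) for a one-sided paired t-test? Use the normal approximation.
d ≈ 0.49

Minimum detectable effect (paired t-test, normal approximation):
d = (z_α + z_β) / √n
d = (1.960 + 1.405) / √48
d = 3.365 / 6.928
d ≈ 0.49

By Cohen's convention (0.2 small / 0.5 medium / 0.8 large): small effect.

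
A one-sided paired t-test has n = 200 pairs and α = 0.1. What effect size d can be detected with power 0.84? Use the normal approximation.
d ≈ 0.16

Minimum detectable effect (paired t-test, normal approximation):
d = (z_α + z_β) / √n
d = (1.282 + 0.994) / √200
d = 2.276 / 14.142
d ≈ 0.16

By Cohen's convention (0.2 small / 0.5 medium / 0.8 large): very small effect.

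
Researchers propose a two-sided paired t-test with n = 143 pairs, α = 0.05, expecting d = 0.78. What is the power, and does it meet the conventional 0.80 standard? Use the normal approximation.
Power ≈ 1.00; the study is adequately powered (power ≥ 0.80)

Power calculation (paired t-test, normal approximation):
z_β = d · √n - z_{α/2}
z_β = 0.78 · √143 - 1.960
z_β = 0.78 · 11.958 - 1.960
z_β = 7.367

Power = Φ(z_β) = Φ(7.367) ≈ 1.000

Effect size d = 0.78 is medium by Cohen's convention (0.2/0.5/0.8).

Threshold: power ≥ 0.80 is conventionally adequate.
Power ≈ 1.00 → the study is adequately powered (power ≥ 0.80).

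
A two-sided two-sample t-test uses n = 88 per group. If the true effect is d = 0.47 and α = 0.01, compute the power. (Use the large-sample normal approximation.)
Power ≈ 0.71

Power calculation (two-sample t-test, normal approximation):
z_β = d · √(n/2) - z_{α/2}
z_β = 0.47 · √(88/2) - 2.576
z_β = 0.47 · 6.633 - 2.576
z_β = 0.542

Power = Φ(z_β) = Φ(0.542) ≈ 0.706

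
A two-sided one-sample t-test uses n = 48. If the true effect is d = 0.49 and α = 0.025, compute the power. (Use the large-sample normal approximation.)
Power ≈ 0.88

Power calculation (one-sample t-test, normal approximation):
z_β = d · √n - z_{α/2}
z_β = 0.49 · √48 - 2.241
z_β = 0.49 · 6.928 - 2.241
z_β = 1.153

Power = Φ(z_β) = Φ(1.153) ≈ 0.876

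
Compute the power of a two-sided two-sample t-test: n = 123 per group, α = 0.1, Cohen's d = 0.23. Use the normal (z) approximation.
Power ≈ 0.56

Power calculation (two-sample t-test, normal approximation):
z_β = d · √(n/2) - z_{α/2}
z_β = 0.23 · √(123/2) - 1.645
z_β = 0.23 · 7.842 - 1.645
z_β = 0.159

Power = Φ(z_β) = Φ(0.159) ≈ 0.563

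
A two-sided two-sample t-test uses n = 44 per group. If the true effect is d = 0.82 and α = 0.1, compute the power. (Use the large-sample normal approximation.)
Power ≈ 0.99

Power calculation (two-sample t-test, normal approximation):
z_β = d · √(n/2) - z_{α/2}
z_β = 0.82 · √(44/2) - 1.645
z_β = 0.82 · 4.690 - 1.645
z_β = 2.201

Power = Φ(z_β) = Φ(2.201) ≈ 0.986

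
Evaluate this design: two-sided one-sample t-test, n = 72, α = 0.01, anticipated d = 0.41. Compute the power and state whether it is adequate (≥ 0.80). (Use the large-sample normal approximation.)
Power ≈ 0.82; the study is adequately powered (power ≥ 0.80)

Power calculation (one-sample t-test, normal approximation):
z_β = d · √n - z_{α/2}
z_β = 0.41 · √72 - 2.576
z_β = 0.41 · 8.485 - 2.576
z_β = 0.903

Power = Φ(z_β) = Φ(0.903) ≈ 0.817

Effect size d = 0.41 is small by Cohen's convention (0.2/0.5/0.8).

Threshold: power ≥ 0.80 is conventionally adequate.
Power ≈ 0.82 → the study is adequately powered (power ≥ 0.80).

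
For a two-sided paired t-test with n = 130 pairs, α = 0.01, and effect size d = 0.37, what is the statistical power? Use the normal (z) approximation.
Power ≈ 0.95

Power calculation (paired t-test, normal approximation):
z_β = d · √n - z_{α/2}
z_β = 0.37 · √130 - 2.576
z_β = 0.37 · 11.402 - 2.576
z_β = 1.643

Power = Φ(z_β) = Φ(1.643) ≈ 0.950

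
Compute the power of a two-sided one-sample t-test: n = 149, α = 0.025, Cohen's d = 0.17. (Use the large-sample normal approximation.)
Power ≈ 0.43

Power calculation (one-sample t-test, normal approximation):
z_β = d · √n - z_{α/2}
z_β = 0.17 · √149 - 2.241
z_β = 0.17 · 12.207 - 2.241
z_β = -0.166

Power = Φ(z_β) = Φ(-0.166) ≈ 0.434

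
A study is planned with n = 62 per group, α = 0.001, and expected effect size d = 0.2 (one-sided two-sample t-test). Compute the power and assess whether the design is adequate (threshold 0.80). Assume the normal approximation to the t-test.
Power ≈ 0.02; the study is underpowered (power < 0.80)

Power calculation (two-sample t-test, normal approximation):
z_β = d · √(n/2) - z_α
z_β = 0.2 · √(62/2) - 3.090
z_β = 0.2 · 5.568 - 3.090
z_β = -1.977

Power = Φ(z_β) = Φ(-1.977) ≈ 0.024

Effect size d = 0.2 is small by Cohen's convention (0.2/0.5/0.8).

Threshold: power ≥ 0.80 is conventionally adequate.
Power ≈ 0.02 → the study is underpowered (power < 0.80).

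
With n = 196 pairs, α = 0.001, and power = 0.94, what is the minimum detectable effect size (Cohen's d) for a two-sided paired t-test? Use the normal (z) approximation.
d ≈ 0.35

Minimum detectable effect (paired t-test, normal approximation):
d = (z_{α/2} + z_β) / √n
d = (3.291 + 1.555) / √196
d = 4.845 / 14.000
d ≈ 0.35

By Cohen's convention (0.2 small / 0.5 medium / 0.8 large): small effect.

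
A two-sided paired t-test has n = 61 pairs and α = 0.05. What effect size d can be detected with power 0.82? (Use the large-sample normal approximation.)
d ≈ 0.37

Minimum detectable effect (paired t-test, normal approximation):
d = (z_{α/2} + z_β) / √n
d = (1.960 + 0.915) / √61
d = 2.875 / 7.810
d ≈ 0.37

By Cohen's convention (0.2 small / 0.5 medium / 0.8 large): small effect.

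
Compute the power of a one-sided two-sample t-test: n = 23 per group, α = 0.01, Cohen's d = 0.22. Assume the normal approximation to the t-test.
Power ≈ 0.06

Power calculation (two-sample t-test, normal approximation):
z_β = d · √(n/2) - z_α
z_β = 0.22 · √(23/2) - 2.326
z_β = 0.22 · 3.391 - 2.326
z_β = -1.580

Power = Φ(z_β) = Φ(-1.580) ≈ 0.057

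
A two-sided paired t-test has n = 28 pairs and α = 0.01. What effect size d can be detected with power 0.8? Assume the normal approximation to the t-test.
d ≈ 0.65

Minimum detectable effect (paired t-test, normal approximation):
d = (z_{α/2} + z_β) / √n
d = (2.576 + 0.842) / √28
d = 3.417 / 5.292
d ≈ 0.65

By Cohen's convention (0.2 small / 0.5 medium / 0.8 large): medium effect.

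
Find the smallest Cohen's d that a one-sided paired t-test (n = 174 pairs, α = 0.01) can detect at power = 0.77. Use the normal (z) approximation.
d ≈ 0.23

Minimum detectable effect (paired t-test, normal approximation):
d = (z_α + z_β) / √n
d = (2.326 + 0.739) / √174
d = 3.065 / 13.191
d ≈ 0.23

By Cohen's convention (0.2 small / 0.5 medium / 0.8 large): small effect.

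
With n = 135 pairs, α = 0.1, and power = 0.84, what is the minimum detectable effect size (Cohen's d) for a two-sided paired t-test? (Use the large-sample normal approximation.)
d ≈ 0.23

Minimum detectable effect (paired t-test, normal approximation):
d = (z_{α/2} + z_β) / √n
d = (1.645 + 0.994) / √135
d = 2.639 / 11.619
d ≈ 0.23

By Cohen's convention (0.2 small / 0.5 medium / 0.8 large): small effect.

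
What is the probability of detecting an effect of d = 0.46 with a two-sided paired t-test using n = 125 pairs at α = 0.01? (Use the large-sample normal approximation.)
Power ≈ 0.99

Power calculation (paired t-test, normal approximation):
z_β = d · √n - z_{α/2}
z_β = 0.46 · √125 - 2.576
z_β = 0.46 · 11.180 - 2.576
z_β = 2.567

Power = Φ(z_β) = Φ(2.567) ≈ 0.995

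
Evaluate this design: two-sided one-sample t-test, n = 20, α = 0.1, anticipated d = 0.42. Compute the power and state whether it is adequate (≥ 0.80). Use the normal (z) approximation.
Power ≈ 0.59; the study is underpowered (power < 0.80)

Power calculation (one-sample t-test, normal approximation):
z_β = d · √n - z_{α/2}
z_β = 0.42 · √20 - 1.645
z_β = 0.42 · 4.472 - 1.645
z_β = 0.233

Power = Φ(z_β) = Φ(0.233) ≈ 0.592

Effect size d = 0.42 is small by Cohen's convention (0.2/0.5/0.8).

Threshold: power ≥ 0.80 is conventionally adequate.
Power ≈ 0.59 → the study is underpowered (power < 0.80).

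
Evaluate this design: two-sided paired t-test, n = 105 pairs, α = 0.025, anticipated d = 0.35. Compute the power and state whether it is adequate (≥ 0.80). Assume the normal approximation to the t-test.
Power ≈ 0.91; the study is adequately powered (power ≥ 0.80)

Power calculation (paired t-test, normal approximation):
z_β = d · √n - z_{α/2}
z_β = 0.35 · √105 - 2.241
z_β = 0.35 · 10.247 - 2.241
z_β = 1.345

Power = Φ(z_β) = Φ(1.345) ≈ 0.911

Effect size d = 0.35 is small by Cohen's convention (0.2/0.5/0.8).

Threshold: power ≥ 0.80 is conventionally adequate.
Power ≈ 0.91 → the study is adequately powered (power ≥ 0.80).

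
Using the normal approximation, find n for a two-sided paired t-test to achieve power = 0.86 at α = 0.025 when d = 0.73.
n = 21 pairs

Sample size formula (paired t-test, normal approximation):
n = ((z_{α/2} + z_β) / d)²

z_{α/2} = 2.241 (for α = 0.025, two-sided)
z_β = 1.080 (for power = 0.86)
d = 0.73

n = ((2.241 + 1.080) / 0.73)²
n = (4.549)²
n ≈ 20.69
Round up to the next whole number: n = 21 pairs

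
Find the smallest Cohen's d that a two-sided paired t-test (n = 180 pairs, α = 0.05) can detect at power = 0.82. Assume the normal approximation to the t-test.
d ≈ 0.21

Minimum detectable effect (paired t-test, normal approximation):
d = (z_{α/2} + z_β) / √n
d = (1.960 + 0.915) / √180
d = 2.875 / 13.416
d ≈ 0.21

By Cohen's convention (0.2 small / 0.5 medium / 0.8 large): small effect.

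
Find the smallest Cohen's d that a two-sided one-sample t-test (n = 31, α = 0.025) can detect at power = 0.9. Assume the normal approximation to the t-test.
d ≈ 0.63

Minimum detectable effect (one-sample t-test, normal approximation):
d = (z_{α/2} + z_β) / √n
d = (2.241 + 1.282) / √31
d = 3.523 / 5.568
d ≈ 0.63

By Cohen's convention (0.2 small / 0.5 medium / 0.8 large): medium effect.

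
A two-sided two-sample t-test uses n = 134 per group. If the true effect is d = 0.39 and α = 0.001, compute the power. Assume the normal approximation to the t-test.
Power ≈ 0.46

Power calculation (two-sample t-test, normal approximation):
z_β = d · √(n/2) - z_{α/2}
z_β = 0.39 · √(134/2) - 3.291
z_β = 0.39 · 8.185 - 3.291
z_β = -0.098

Power = Φ(z_β) = Φ(-0.098) ≈ 0.461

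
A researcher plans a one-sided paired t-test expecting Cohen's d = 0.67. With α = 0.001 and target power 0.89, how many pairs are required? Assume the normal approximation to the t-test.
n = 42 pairs

Sample size formula (paired t-test, normal approximation):
n = ((z_α + z_β) / d)²

z_α = 3.090 (for α = 0.001, one-sided)
z_β = 1.227 (for power = 0.89)
d = 0.67

n = ((3.090 + 1.227) / 0.67)²
n = (6.443)²
n ≈ 41.51
Round up to the next whole number: n = 42 pairs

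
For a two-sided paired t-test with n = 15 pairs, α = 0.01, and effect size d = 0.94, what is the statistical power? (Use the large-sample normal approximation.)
Power ≈ 0.86

Power calculation (paired t-test, normal approximation):
z_β = d · √n - z_{α/2}
z_β = 0.94 · √15 - 2.576
z_β = 0.94 · 3.873 - 2.576
z_β = 1.065

Power = Φ(z_β) = Φ(1.065) ≈ 0.857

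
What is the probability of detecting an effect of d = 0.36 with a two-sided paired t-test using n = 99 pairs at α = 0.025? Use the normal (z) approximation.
Power ≈ 0.91

Power calculation (paired t-test, normal approximation):
z_β = d · √n - z_{α/2}
z_β = 0.36 · √99 - 2.241
z_β = 0.36 · 9.950 - 2.241
z_β = 1.341

Power = Φ(z_β) = Φ(1.341) ≈ 0.910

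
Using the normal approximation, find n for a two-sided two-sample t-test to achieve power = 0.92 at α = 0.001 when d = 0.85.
n = 62 per group

Sample size formula (two-sample t-test, normal approximation):
n = 2 · ((z_{α/2} + z_β) / d)²

z_{α/2} = 3.291 (for α = 0.001, two-sided)
z_β = 1.405 (for power = 0.92)
d = 0.85

n = 2 · ((3.291 + 1.405) / 0.85)²
n = 2 · (5.525)²
n ≈ 61.05
Round up to the next whole number: n = 62 per group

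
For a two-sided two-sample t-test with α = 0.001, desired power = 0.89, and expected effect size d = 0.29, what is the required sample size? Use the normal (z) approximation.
n = 486 per group

Sample size formula (two-sample t-test, normal approximation):
n = 2 · ((z_{α/2} + z_β) / d)²

z_{α/2} = 3.291 (for α = 0.001, two-sided)
z_β = 1.227 (for power = 0.89)
d = 0.29

n = 2 · ((3.291 + 1.227) / 0.29)²
n = 2 · (15.579)²
n ≈ 485.41
Round up to the next whole number: n = 486 per group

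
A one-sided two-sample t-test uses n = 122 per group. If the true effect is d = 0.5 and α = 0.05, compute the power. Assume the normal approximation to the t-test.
Power ≈ 0.99

Power calculation (two-sample t-test, normal approximation):
z_β = d · √(n/2) - z_α
z_β = 0.5 · √(122/2) - 1.645
z_β = 0.5 · 7.810 - 1.645
z_β = 2.260

Power = Φ(z_β) = Φ(2.260) ≈ 0.988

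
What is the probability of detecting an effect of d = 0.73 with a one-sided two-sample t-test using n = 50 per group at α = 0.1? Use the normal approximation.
Power ≈ 0.99

Power calculation (two-sample t-test, normal approximation):
z_β = d · √(n/2) - z_α
z_β = 0.73 · √(50/2) - 1.282
z_β = 0.73 · 5.000 - 1.282
z_β = 2.368

Power = Φ(z_β) = Φ(2.368) ≈ 0.991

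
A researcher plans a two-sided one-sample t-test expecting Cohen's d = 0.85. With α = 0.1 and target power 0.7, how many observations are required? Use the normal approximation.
n = 7

Sample size formula (one-sample t-test, normal approximation):
n = ((z_{α/2} + z_β) / d)²

z_{α/2} = 1.645 (for α = 0.1, two-sided)
z_β = 0.524 (for power = 0.7)
d = 0.85

n = ((1.645 + 0.524) / 0.85)²
n = (2.552)²
n ≈ 6.51
Round up to the next whole number: n = 7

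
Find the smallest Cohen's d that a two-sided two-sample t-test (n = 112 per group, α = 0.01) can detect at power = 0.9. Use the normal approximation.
d ≈ 0.52

Minimum detectable effect (two-sample t-test, normal approximation):
d = (z_{α/2} + z_β) / √(n/2)
d = (2.576 + 1.282) / √(112/2)
d = 3.857 / 7.483
d ≈ 0.52

By Cohen's convention (0.2 small / 0.5 medium / 0.8 large): medium effect.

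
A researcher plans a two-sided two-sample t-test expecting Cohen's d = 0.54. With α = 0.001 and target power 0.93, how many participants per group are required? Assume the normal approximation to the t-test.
n = 156 per group

Sample size formula (two-sample t-test, normal approximation):
n = 2 · ((z_{α/2} + z_β) / d)²

z_{α/2} = 3.291 (for α = 0.001, two-sided)
z_β = 1.476 (for power = 0.93)
d = 0.54

n = 2 · ((3.291 + 1.476) / 0.54)²
n = 2 · (8.828)²
n ≈ 155.87
Round up to the next whole number: n = 156 per group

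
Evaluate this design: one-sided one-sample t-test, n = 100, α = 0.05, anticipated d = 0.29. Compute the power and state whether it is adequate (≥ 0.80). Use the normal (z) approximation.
Power ≈ 0.90; the study is adequately powered (power ≥ 0.80)

Power calculation (one-sample t-test, normal approximation):
z_β = d · √n - z_α
z_β = 0.29 · √100 - 1.645
z_β = 0.29 · 10.000 - 1.645
z_β = 1.255

Power = Φ(z_β) = Φ(1.255) ≈ 0.895

Effect size d = 0.29 is small by Cohen's convention (0.2/0.5/0.8).

Threshold: power ≥ 0.80 is conventionally adequate.
Power ≈ 0.90 → the study is adequately powered (power ≥ 0.80).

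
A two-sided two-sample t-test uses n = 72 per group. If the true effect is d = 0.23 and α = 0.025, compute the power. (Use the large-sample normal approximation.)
Power ≈ 0.19

Power calculation (two-sample t-test, normal approximation):
z_β = d · √(n/2) - z_{α/2}
z_β = 0.23 · √(72/2) - 2.241
z_β = 0.23 · 6.000 - 2.241
z_β = -0.861

Power = Φ(z_β) = Φ(-0.861) ≈ 0.195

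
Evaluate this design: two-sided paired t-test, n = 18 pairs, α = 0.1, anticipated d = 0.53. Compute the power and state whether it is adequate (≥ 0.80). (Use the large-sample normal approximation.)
Power ≈ 0.73; the study is underpowered (power < 0.80)

Power calculation (paired t-test, normal approximation):
z_β = d · √n - z_{α/2}
z_β = 0.53 · √18 - 1.645
z_β = 0.53 · 4.243 - 1.645
z_β = 0.604

Power = Φ(z_β) = Φ(0.604) ≈ 0.727

Effect size d = 0.53 is medium by Cohen's convention (0.2/0.5/0.8).

Threshold: power ≥ 0.80 is conventionally adequate.
Power ≈ 0.73 → the study is underpowered (power < 0.80).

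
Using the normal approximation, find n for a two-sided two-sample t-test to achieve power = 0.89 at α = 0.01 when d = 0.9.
n = 36 per group

Sample size formula (two-sample t-test, normal approximation):
n = 2 · ((z_{α/2} + z_β) / d)²

z_{α/2} = 2.576 (for α = 0.01, two-sided)
z_β = 1.227 (for power = 0.89)
d = 0.9

n = 2 · ((2.576 + 1.227) / 0.9)²
n = 2 · (4.226)²
n ≈ 35.72
Round up to the next whole number: n = 36 per group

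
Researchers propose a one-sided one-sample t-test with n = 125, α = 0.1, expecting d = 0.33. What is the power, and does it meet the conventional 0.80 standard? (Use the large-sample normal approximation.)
Power ≈ 0.99; the study is adequately powered (power ≥ 0.80)

Power calculation (one-sample t-test, normal approximation):
z_β = d · √n - z_α
z_β = 0.33 · √125 - 1.282
z_β = 0.33 · 11.180 - 1.282
z_β = 2.408

Power = Φ(z_β) = Φ(2.408) ≈ 0.992

Effect size d = 0.33 is small by Cohen's convention (0.2/0.5/0.8).

Threshold: power ≥ 0.80 is conventionally adequate.
Power ≈ 0.99 → the study is adequately powered (power ≥ 0.80).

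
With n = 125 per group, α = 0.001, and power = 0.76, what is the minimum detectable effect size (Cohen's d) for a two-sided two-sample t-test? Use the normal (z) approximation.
d ≈ 0.51

Minimum detectable effect (two-sample t-test, normal approximation):
d = (z_{α/2} + z_β) / √(n/2)
d = (3.291 + 0.706) / √(125/2)
d = 3.997 / 7.906
d ≈ 0.51

By Cohen's convention (0.2 small / 0.5 medium / 0.8 large): medium effect.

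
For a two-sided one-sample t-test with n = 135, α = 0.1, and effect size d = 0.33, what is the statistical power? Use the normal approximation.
Power ≈ 0.99

Power calculation (one-sample t-test, normal approximation):
z_β = d · √n - z_{α/2}
z_β = 0.33 · √135 - 1.645
z_β = 0.33 · 11.619 - 1.645
z_β = 2.189

Power = Φ(z_β) = Φ(2.189) ≈ 0.986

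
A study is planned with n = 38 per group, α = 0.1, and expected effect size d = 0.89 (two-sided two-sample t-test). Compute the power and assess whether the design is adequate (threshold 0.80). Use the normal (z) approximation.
Power ≈ 0.99; the study is adequately powered (power ≥ 0.80)

Power calculation (two-sample t-test, normal approximation):
z_β = d · √(n/2) - z_{α/2}
z_β = 0.89 · √(38/2) - 1.645
z_β = 0.89 · 4.359 - 1.645
z_β = 2.235

Power = Φ(z_β) = Φ(2.235) ≈ 0.987

Effect size d = 0.89 is large by Cohen's convention (0.2/0.5/0.8).

Threshold: power ≥ 0.80 is conventionally adequate.
Power ≈ 0.99 → the study is adequately powered (power ≥ 0.80).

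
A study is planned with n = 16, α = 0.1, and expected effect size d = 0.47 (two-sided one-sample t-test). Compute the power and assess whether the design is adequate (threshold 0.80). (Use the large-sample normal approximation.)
Power ≈ 0.59; the study is underpowered (power < 0.80)

Power calculation (one-sample t-test, normal approximation):
z_β = d · √n - z_{α/2}
z_β = 0.47 · √16 - 1.645
z_β = 0.47 · 4.000 - 1.645
z_β = 0.235

Power = Φ(z_β) = Φ(0.235) ≈ 0.593

Effect size d = 0.47 is small by Cohen's convention (0.2/0.5/0.8).

Threshold: power ≥ 0.80 is conventionally adequate.
Power ≈ 0.59 → the study is underpowered (power < 0.80).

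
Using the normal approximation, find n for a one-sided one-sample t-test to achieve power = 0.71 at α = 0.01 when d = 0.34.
n = 72

Sample size formula (one-sample t-test, normal approximation):
n = ((z_α + z_β) / d)²

z_α = 2.326 (for α = 0.01, one-sided)
z_β = 0.553 (for power = 0.71)
d = 0.34

n = ((2.326 + 0.553) / 0.34)²
n = (8.468)²
n ≈ 71.71
Round up to the next whole number: n = 72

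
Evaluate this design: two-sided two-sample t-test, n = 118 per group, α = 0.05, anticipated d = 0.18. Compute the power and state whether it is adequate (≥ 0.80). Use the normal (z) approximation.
Power ≈ 0.28; the study is underpowered (power < 0.80)

Power calculation (two-sample t-test, normal approximation):
z_β = d · √(n/2) - z_{α/2}
z_β = 0.18 · √(118/2) - 1.960
z_β = 0.18 · 7.681 - 1.960
z_β = -0.577

Power = Φ(z_β) = Φ(-0.577) ≈ 0.282

Effect size d = 0.18 is very small by Cohen's convention (0.2/0.5/0.8).

Threshold: power ≥ 0.80 is conventionally adequate.
Power ≈ 0.28 → the study is underpowered (power < 0.80).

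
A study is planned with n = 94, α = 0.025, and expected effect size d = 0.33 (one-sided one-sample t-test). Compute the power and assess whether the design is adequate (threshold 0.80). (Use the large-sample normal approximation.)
Power ≈ 0.89; the study is adequately powered (power ≥ 0.80)

Power calculation (one-sample t-test, normal approximation):
z_β = d · √n - z_α
z_β = 0.33 · √94 - 1.960
z_β = 0.33 · 9.695 - 1.960
z_β = 1.240

Power = Φ(z_β) = Φ(1.240) ≈ 0.892

Effect size d = 0.33 is small by Cohen's convention (0.2/0.5/0.8).

Threshold: power ≥ 0.80 is conventionally adequate.
Power ≈ 0.89 → the study is adequately powered (power ≥ 0.80).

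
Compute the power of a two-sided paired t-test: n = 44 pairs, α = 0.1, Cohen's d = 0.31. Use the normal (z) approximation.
Power ≈ 0.66

Power calculation (paired t-test, normal approximation):
z_β = d · √n - z_{α/2}
z_β = 0.31 · √44 - 1.645
z_β = 0.31 · 6.633 - 1.645
z_β = 0.411

Power = Φ(z_β) = Φ(0.411) ≈ 0.660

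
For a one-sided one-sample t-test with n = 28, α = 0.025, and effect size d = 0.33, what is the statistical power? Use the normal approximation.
Power ≈ 0.42

Power calculation (one-sample t-test, normal approximation):
z_β = d · √n - z_α
z_β = 0.33 · √28 - 1.960
z_β = 0.33 · 5.292 - 1.960
z_β = -0.214

Power = Φ(z_β) = Φ(-0.214) ≈ 0.415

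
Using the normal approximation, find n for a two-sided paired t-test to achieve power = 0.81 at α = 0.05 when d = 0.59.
n = 24 pairs

Sample size formula (paired t-test, normal approximation):
n = ((z_{α/2} + z_β) / d)²

z_{α/2} = 1.960 (for α = 0.05, two-sided)
z_β = 0.878 (for power = 0.81)
d = 0.59

n = ((1.960 + 0.878) / 0.59)²
n = (4.810)²
n ≈ 23.14
Round up to the next whole number: n = 24 pairs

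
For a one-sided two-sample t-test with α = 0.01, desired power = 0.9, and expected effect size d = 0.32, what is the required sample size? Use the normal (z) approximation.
n = 255 per group

Sample size formula (two-sample t-test, normal approximation):
n = 2 · ((z_α + z_β) / d)²

z_α = 2.326 (for α = 0.01, one-sided)
z_β = 1.282 (for power = 0.9)
d = 0.32

n = 2 · ((2.326 + 1.282) / 0.32)²
n = 2 · (11.275)²
n ≈ 254.25
Round up to the next whole number: n = 255 per group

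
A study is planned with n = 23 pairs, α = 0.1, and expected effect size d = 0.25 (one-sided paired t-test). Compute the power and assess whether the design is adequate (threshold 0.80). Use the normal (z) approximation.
Power ≈ 0.47; the study is underpowered (power < 0.80)

Power calculation (paired t-test, normal approximation):
z_β = d · √n - z_α
z_β = 0.25 · √23 - 1.282
z_β = 0.25 · 4.796 - 1.282
z_β = -0.083

Power = Φ(z_β) = Φ(-0.083) ≈ 0.467

Effect size d = 0.25 is small by Cohen's convention (0.2/0.5/0.8).

Threshold: power ≥ 0.80 is conventionally adequate.
Power ≈ 0.47 → the study is underpowered (power < 0.80).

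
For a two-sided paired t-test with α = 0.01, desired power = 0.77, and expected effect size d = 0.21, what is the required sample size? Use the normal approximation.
n = 250 pairs

Sample size formula (paired t-test, normal approximation):
n = ((z_{α/2} + z_β) / d)²

z_{α/2} = 2.576 (for α = 0.01, two-sided)
z_β = 0.739 (for power = 0.77)
d = 0.21

n = ((2.576 + 0.739) / 0.21)²
n = (15.786)²
n ≈ 249.20
Round up to the next whole number: n = 250 pairs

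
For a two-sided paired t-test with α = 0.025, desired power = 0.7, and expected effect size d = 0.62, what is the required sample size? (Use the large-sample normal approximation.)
n = 20 pairs

Sample size formula (paired t-test, normal approximation):
n = ((z_{α/2} + z_β) / d)²

z_{α/2} = 2.241 (for α = 0.025, two-sided)
z_β = 0.524 (for power = 0.7)
d = 0.62

n = ((2.241 + 0.524) / 0.62)²
n = (4.460)²
n ≈ 19.89
Round up to the next whole number: n = 20 pairs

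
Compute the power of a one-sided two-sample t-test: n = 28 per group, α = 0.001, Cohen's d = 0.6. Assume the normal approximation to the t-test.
Power ≈ 0.20

Power calculation (two-sample t-test, normal approximation):
z_β = d · √(n/2) - z_α
z_β = 0.6 · √(28/2) - 3.090
z_β = 0.6 · 3.742 - 3.090
z_β = -0.845

Power = Φ(z_β) = Φ(-0.845) ≈ 0.199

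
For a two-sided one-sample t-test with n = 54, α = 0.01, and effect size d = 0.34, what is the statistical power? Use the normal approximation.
Power ≈ 0.47

Power calculation (one-sample t-test, normal approximation):
z_β = d · √n - z_{α/2}
z_β = 0.34 · √54 - 2.576
z_β = 0.34 · 7.348 - 2.576
z_β = -0.077

Power = Φ(z_β) = Φ(-0.077) ≈ 0.469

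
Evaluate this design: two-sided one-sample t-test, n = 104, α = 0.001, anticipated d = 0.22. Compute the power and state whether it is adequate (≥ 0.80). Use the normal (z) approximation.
Power ≈ 0.15; the study is underpowered (power < 0.80)

Power calculation (one-sample t-test, normal approximation):
z_β = d · √n - z_{α/2}
z_β = 0.22 · √104 - 3.291
z_β = 0.22 · 10.198 - 3.291
z_β = -1.047

Power = Φ(z_β) = Φ(-1.047) ≈ 0.148

Effect size d = 0.22 is small by Cohen's convention (0.2/0.5/0.8).

Threshold: power ≥ 0.80 is conventionally adequate.
Power ≈ 0.15 → the study is underpowered (power < 0.80).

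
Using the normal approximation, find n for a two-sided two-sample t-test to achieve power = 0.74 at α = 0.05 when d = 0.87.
n = 18 per group

Sample size formula (two-sample t-test, normal approximation):
n = 2 · ((z_{α/2} + z_β) / d)²

z_{α/2} = 1.960 (for α = 0.05, two-sided)
z_β = 0.643 (for power = 0.74)
d = 0.87

n = 2 · ((1.960 + 0.643) / 0.87)²
n = 2 · (2.992)²
n ≈ 17.90
Round up to the next whole number: n = 18 per group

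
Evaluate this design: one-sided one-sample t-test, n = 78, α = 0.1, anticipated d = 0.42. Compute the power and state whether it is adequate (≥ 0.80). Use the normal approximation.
Power ≈ 0.99; the study is adequately powered (power ≥ 0.80)

Power calculation (one-sample t-test, normal approximation):
z_β = d · √n - z_α
z_β = 0.42 · √78 - 1.282
z_β = 0.42 · 8.832 - 1.282
z_β = 2.428

Power = Φ(z_β) = Φ(2.428) ≈ 0.992

Effect size d = 0.42 is small by Cohen's convention (0.2/0.5/0.8).

Threshold: power ≥ 0.80 is conventionally adequate.
Power ≈ 0.99 → the study is adequately powered (power ≥ 0.80).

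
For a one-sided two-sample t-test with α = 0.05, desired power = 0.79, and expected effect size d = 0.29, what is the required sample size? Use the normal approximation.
n = 143 per group

Sample size formula (two-sample t-test, normal approximation):
n = 2 · ((z_α + z_β) / d)²

z_α = 1.645 (for α = 0.05, one-sided)
z_β = 0.806 (for power = 0.79)
d = 0.29

n = 2 · ((1.645 + 0.806) / 0.29)²
n = 2 · (8.452)²
n ≈ 142.87
Round up to the next whole number: n = 143 per group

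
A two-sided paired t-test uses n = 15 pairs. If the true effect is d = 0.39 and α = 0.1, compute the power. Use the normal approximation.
Power ≈ 0.45

Power calculation (paired t-test, normal approximation):
z_β = d · √n - z_{α/2}
z_β = 0.39 · √15 - 1.645
z_β = 0.39 · 3.873 - 1.645
z_β = -0.134

Power = Φ(z_β) = Φ(-0.134) ≈ 0.447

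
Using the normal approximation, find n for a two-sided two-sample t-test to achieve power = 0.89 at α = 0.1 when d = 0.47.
n = 75 per group

Sample size formula (two-sample t-test, normal approximation):
n = 2 · ((z_{α/2} + z_β) / d)²

z_{α/2} = 1.645 (for α = 0.1, two-sided)
z_β = 1.227 (for power = 0.89)
d = 0.47

n = 2 · ((1.645 + 1.227) / 0.47)²
n = 2 · (6.111)²
n ≈ 74.69
Round up to the next whole number: n = 75 per group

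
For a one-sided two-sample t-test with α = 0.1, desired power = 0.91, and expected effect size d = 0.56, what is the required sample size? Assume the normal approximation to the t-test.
n = 44 per group

Sample size formula (two-sample t-test, normal approximation):
n = 2 · ((z_α + z_β) / d)²

z_α = 1.282 (for α = 0.1, one-sided)
z_β = 1.341 (for power = 0.91)
d = 0.56

n = 2 · ((1.282 + 1.341) / 0.56)²
n = 2 · (4.684)²
n ≈ 43.88
Round up to the next whole number: n = 44 per group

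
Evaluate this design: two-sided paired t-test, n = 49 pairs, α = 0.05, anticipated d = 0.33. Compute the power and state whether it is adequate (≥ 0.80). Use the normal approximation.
Power ≈ 0.64; the study is underpowered (power < 0.80)

Power calculation (paired t-test, normal approximation):
z_β = d · √n - z_{α/2}
z_β = 0.33 · √49 - 1.960
z_β = 0.33 · 7.000 - 1.960
z_β = 0.350

Power = Φ(z_β) = Φ(0.350) ≈ 0.637

Effect size d = 0.33 is small by Cohen's convention (0.2/0.5/0.8).

Threshold: power ≥ 0.80 is conventionally adequate.
Power ≈ 0.64 → the study is underpowered (power < 0.80).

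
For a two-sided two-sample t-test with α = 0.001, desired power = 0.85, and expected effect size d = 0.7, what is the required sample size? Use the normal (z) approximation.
n = 77 per group

Sample size formula (two-sample t-test, normal approximation):
n = 2 · ((z_{α/2} + z_β) / d)²

z_{α/2} = 3.291 (for α = 0.001, two-sided)
z_β = 1.036 (for power = 0.85)
d = 0.7

n = 2 · ((3.291 + 1.036) / 0.7)²
n = 2 · (6.181)²
n ≈ 76.41
Round up to the next whole number: n = 77 per group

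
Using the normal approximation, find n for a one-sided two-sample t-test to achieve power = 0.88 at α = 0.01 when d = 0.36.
n = 190 per group

Sample size formula (two-sample t-test, normal approximation):
n = 2 · ((z_α + z_β) / d)²

z_α = 2.326 (for α = 0.01, one-sided)
z_β = 1.175 (for power = 0.88)
d = 0.36

n = 2 · ((2.326 + 1.175) / 0.36)²
n = 2 · (9.725)²
n ≈ 189.15
Round up to the next whole number: n = 190 per group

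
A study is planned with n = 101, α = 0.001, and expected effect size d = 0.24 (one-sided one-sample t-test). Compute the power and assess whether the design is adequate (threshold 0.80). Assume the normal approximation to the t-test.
Power ≈ 0.25; the study is underpowered (power < 0.80)

Power calculation (one-sample t-test, normal approximation):
z_β = d · √n - z_α
z_β = 0.24 · √101 - 3.090
z_β = 0.24 · 10.050 - 3.090
z_β = -0.678

Power = Φ(z_β) = Φ(-0.678) ≈ 0.249

Effect size d = 0.24 is small by Cohen's convention (0.2/0.5/0.8).

Threshold: power ≥ 0.80 is conventionally adequate.
Power ≈ 0.25 → the study is underpowered (power < 0.80).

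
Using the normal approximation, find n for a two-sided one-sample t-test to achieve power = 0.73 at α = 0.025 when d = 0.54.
n = 28

Sample size formula (one-sample t-test, normal approximation):
n = ((z_{α/2} + z_β) / d)²

z_{α/2} = 2.241 (for α = 0.025, two-sided)
z_β = 0.613 (for power = 0.73)
d = 0.54

n = ((2.241 + 0.613) / 0.54)²
n = (5.285)²
n ≈ 27.93
Round up to the next whole number: n = 28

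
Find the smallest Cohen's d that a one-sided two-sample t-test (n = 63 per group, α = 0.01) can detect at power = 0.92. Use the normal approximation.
d ≈ 0.66

Minimum detectable effect (two-sample t-test, normal approximation):
d = (z_α + z_β) / √(n/2)
d = (2.326 + 1.405) / √(63/2)
d = 3.731 / 5.612
d ≈ 0.66

By Cohen's convention (0.2 small / 0.5 medium / 0.8 large): medium effect.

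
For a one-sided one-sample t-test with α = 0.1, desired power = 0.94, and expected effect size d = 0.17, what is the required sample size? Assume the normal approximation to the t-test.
n = 279

Sample size formula (one-sample t-test, normal approximation):
n = ((z_α + z_β) / d)²

z_α = 1.282 (for α = 0.1, one-sided)
z_β = 1.555 (for power = 0.94)
d = 0.17

n = ((1.282 + 1.555) / 0.17)²
n = (16.688)²
n ≈ 278.49
Round up to the next whole number: n = 279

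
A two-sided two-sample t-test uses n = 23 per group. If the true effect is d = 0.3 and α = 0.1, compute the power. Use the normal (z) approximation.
Power ≈ 0.27

Power calculation (two-sample t-test, normal approximation):
z_β = d · √(n/2) - z_{α/2}
z_β = 0.3 · √(23/2) - 1.645
z_β = 0.3 · 3.391 - 1.645
z_β = -0.628

Power = Φ(z_β) = Φ(-0.628) ≈ 0.265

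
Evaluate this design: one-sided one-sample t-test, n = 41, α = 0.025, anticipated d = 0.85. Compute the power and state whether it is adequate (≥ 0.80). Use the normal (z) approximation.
Power ≈ 1.00; the study is adequately powered (power ≥ 0.80)

Power calculation (one-sample t-test, normal approximation):
z_β = d · √n - z_α
z_β = 0.85 · √41 - 1.960
z_β = 0.85 · 6.403 - 1.960
z_β = 3.483

Power = Φ(z_β) = Φ(3.483) ≈ 1.000

Effect size d = 0.85 is large by Cohen's convention (0.2/0.5/0.8).

Threshold: power ≥ 0.80 is conventionally adequate.
Power ≈ 1.00 → the study is adequately powered (power ≥ 0.80).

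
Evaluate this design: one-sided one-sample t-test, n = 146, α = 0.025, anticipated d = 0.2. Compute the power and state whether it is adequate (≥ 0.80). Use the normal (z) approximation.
Power ≈ 0.68; the study is underpowered (power < 0.80)

Power calculation (one-sample t-test, normal approximation):
z_β = d · √n - z_α
z_β = 0.2 · √146 - 1.960
z_β = 0.2 · 12.083 - 1.960
z_β = 0.457

Power = Φ(z_β) = Φ(0.457) ≈ 0.676

Effect size d = 0.2 is small by Cohen's convention (0.2/0.5/0.8).

Threshold: power ≥ 0.80 is conventionally adequate.
Power ≈ 0.68 → the study is underpowered (power < 0.80).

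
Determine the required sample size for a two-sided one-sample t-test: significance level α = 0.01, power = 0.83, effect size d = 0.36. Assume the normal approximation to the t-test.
n = 97

Sample size formula (one-sample t-test, normal approximation):
n = ((z_{α/2} + z_β) / d)²

z_{α/2} = 2.576 (for α = 0.01, two-sided)
z_β = 0.954 (for power = 0.83)
d = 0.36

n = ((2.576 + 0.954) / 0.36)²
n = (9.806)²
n ≈ 96.16
Round up to the next whole number: n = 97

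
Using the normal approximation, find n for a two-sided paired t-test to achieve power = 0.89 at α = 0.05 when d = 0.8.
n = 16 pairs

Sample size formula (paired t-test, normal approximation):
n = ((z_{α/2} + z_β) / d)²

z_{α/2} = 1.960 (for α = 0.05, two-sided)
z_β = 1.227 (for power = 0.89)
d = 0.8

n = ((1.960 + 1.227) / 0.8)²
n = (3.984)²
n ≈ 15.87
Round up to the next whole number: n = 16 pairs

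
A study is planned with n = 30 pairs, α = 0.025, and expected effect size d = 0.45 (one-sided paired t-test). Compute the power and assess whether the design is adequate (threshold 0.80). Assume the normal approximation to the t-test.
Power ≈ 0.69; the study is underpowered (power < 0.80)

Power calculation (paired t-test, normal approximation):
z_β = d · √n - z_α
z_β = 0.45 · √30 - 1.960
z_β = 0.45 · 5.477 - 1.960
z_β = 0.505

Power = Φ(z_β) = Φ(0.505) ≈ 0.693

Effect size d = 0.45 is small by Cohen's convention (0.2/0.5/0.8).

Threshold: power ≥ 0.80 is conventionally adequate.
Power ≈ 0.69 → the study is underpowered (power < 0.80).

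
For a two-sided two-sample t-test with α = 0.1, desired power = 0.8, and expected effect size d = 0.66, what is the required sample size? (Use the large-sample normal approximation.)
n = 29 per group

Sample size formula (two-sample t-test, normal approximation):
n = 2 · ((z_{α/2} + z_β) / d)²

z_{α/2} = 1.645 (for α = 0.1, two-sided)
z_β = 0.842 (for power = 0.8)
d = 0.66

n = 2 · ((1.645 + 0.842) / 0.66)²
n = 2 · (3.768)²
n ≈ 28.40
Round up to the next whole number: n = 29 per group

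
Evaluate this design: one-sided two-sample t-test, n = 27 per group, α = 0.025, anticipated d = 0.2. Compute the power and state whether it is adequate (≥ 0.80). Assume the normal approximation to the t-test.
Power ≈ 0.11; the study is underpowered (power < 0.80)

Power calculation (two-sample t-test, normal approximation):
z_β = d · √(n/2) - z_α
z_β = 0.2 · √(27/2) - 1.960
z_β = 0.2 · 3.674 - 1.960
z_β = -1.225

Power = Φ(z_β) = Φ(-1.225) ≈ 0.110

Effect size d = 0.2 is small by Cohen's convention (0.2/0.5/0.8).

Threshold: power ≥ 0.80 is conventionally adequate.
Power ≈ 0.11 → the study is underpowered (power < 0.80).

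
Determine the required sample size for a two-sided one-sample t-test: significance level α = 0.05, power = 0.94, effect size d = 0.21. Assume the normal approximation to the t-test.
n = 281

Sample size formula (one-sample t-test, normal approximation):
n = ((z_{α/2} + z_β) / d)²

z_{α/2} = 1.960 (for α = 0.05, two-sided)
z_β = 1.555 (for power = 0.94)
d = 0.21

n = ((1.960 + 1.555) / 0.21)²
n = (16.738)²
n ≈ 280.16
Round up to the next whole number: n = 281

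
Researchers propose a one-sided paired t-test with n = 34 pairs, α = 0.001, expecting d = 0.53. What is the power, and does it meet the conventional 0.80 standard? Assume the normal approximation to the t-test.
Power ≈ 0.50; the study is underpowered (power < 0.80)

Power calculation (paired t-test, normal approximation):
z_β = d · √n - z_α
z_β = 0.53 · √34 - 3.090
z_β = 0.53 · 5.831 - 3.090
z_β = 0.000

Power = Φ(z_β) = Φ(0.000) ≈ 0.500

Effect size d = 0.53 is medium by Cohen's convention (0.2/0.5/0.8).

Threshold: power ≥ 0.80 is conventionally adequate.
Power ≈ 0.50 → the study is underpowered (power < 0.80).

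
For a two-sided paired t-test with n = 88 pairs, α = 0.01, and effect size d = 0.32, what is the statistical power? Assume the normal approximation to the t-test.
Power ≈ 0.66

Power calculation (paired t-test, normal approximation):
z_β = d · √n - z_{α/2}
z_β = 0.32 · √88 - 2.576
z_β = 0.32 · 9.381 - 2.576
z_β = 0.426

Power = Φ(z_β) = Φ(0.426) ≈ 0.665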